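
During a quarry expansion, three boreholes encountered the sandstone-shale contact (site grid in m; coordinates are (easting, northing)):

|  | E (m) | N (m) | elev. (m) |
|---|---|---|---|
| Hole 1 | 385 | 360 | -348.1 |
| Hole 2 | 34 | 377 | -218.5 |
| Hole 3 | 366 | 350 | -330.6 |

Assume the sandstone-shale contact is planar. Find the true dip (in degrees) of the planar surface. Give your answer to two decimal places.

46.29°

Two edge vectors: Hole 1→Hole 2 = (-351, 17, 129.6), Hole 1→Hole 3 = (-19, -10, 17.5).
Normal n = (Hole 1→Hole 2) × (Hole 1→Hole 3) = (1593.5, 3680.1, 3833).
So ∂z/∂E = −n_x/n_z = −0.41573 and ∂z/∂N = −n_y/n_z = −0.96011.
Gradient magnitude |∇z| = √(a² + b²) = √(0.17283 + 0.92181) = 1.04625.
True dip = arctan(1.04625) = 46.29°, dipping toward NNE (azimuth ≈ 023°).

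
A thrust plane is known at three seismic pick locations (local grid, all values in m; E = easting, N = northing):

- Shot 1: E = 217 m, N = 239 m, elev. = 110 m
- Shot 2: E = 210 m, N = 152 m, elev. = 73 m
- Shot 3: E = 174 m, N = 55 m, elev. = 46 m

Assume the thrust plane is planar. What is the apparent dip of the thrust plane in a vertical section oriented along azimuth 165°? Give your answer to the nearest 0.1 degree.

30.2°

Two edge vectors: Shot 1→Shot 2 = (-7, -87, -37), Shot 1→Shot 3 = (-43, -184, -64).
Normal n = (Shot 1→Shot 2) × (Shot 1→Shot 3) = (-1240, 1143, -2453).
So ∂z/∂E = −n_x/n_z = −0.50550 and ∂z/∂N = −n_y/n_z = 0.46596.
Unit vector along 165° is (sin 165°, cos 165°) = (0.2588, -0.9659).
Slope in that direction = a·(0.2588) + b·(-0.9659) = −0.58092.
Apparent dip = arctan|0.58092| = 30.2° (true dip is 34.5°, so apparent ≤ true as expected).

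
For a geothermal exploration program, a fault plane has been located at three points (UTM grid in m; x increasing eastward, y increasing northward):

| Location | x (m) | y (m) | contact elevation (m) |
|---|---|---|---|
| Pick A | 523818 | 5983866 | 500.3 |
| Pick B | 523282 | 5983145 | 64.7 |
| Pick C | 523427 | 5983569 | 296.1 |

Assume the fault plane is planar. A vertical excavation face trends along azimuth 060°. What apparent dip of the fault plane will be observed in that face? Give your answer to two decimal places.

Let the plane be z = a·x + b·y + c.
Pick B−Pick A: −536a − 721b = −435.6;  Pick C−Pick A: −391a − 297b = −204.2.
Solving gives a = 0.14549, b = 0.49600.
Unit vector along 060° is (sin 60°, cos 60°) = (0.8660, 0.5000).
Slope in that direction = a·(0.8660) + b·(0.5000) = 0.37400.
Apparent dip = arctan|0.37400| = 20.51° (true dip is 27.3°, so apparent ≤ true as expected).

20.51°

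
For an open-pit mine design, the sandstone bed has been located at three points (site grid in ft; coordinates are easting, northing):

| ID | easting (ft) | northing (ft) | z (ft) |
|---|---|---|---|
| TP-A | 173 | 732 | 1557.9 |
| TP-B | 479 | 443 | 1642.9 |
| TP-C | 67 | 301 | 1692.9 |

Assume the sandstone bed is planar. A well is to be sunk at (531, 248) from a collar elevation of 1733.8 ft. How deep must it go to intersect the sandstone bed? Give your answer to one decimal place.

31.3 ft

Two edge vectors: TP-A→TP-B = (306, -289, 85), TP-A→TP-C = (-106, -431, 135).
Normal n = (TP-A→TP-B) × (TP-A→TP-C) = (-2380, -50320, -162520).
So ∂z/∂easting = −n_x/n_z = −0.01464 and ∂z/∂northing = −n_y/n_z = −0.30962.
Intercept c from TP-A: 1557.9 + 2.53 + 226.64 = 1787.08.
At (531, 248): z_contact = −7.78 − 76.79 + 1787.08 = 1702.52 ft.
Depth below ground = 1733.8 − 1702.52 = 31.3 ft.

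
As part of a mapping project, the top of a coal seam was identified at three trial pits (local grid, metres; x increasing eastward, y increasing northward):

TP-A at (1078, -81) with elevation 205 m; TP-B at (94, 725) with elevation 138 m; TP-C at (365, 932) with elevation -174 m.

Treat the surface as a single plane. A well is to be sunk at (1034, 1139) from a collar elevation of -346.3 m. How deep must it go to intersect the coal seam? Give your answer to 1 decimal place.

363.7 m

Two edge vectors: TP-A→TP-B = (-984, 806, -67), TP-A→TP-C = (-713, 1013, -379).
Normal n = (TP-A→TP-B) × (TP-A→TP-C) = (-237603, -325165, -422114).
So ∂z/∂x = −n_x/n_z = −0.562888 and ∂z/∂y = −n_y/n_z = −0.770325.
Intercept c from TP-A: 205 + 606.79 − 62.40 = 749.40.
At (1034, 1139): z_contact = −582.03 − 877.40 + 749.40 = -710.03 m.
Depth below ground = -346.3 − (-710.03) = 363.7 m.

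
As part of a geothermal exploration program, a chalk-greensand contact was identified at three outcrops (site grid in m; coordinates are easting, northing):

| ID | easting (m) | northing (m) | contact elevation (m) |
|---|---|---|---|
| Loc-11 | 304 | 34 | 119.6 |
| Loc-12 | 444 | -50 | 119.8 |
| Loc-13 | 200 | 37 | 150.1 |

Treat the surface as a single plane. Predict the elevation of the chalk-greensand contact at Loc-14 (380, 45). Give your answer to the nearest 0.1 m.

90.5 m

Two edge vectors: Loc-11→Loc-12 = (140, -84, 0.2), Loc-11→Loc-13 = (-104, 3, 30.5).
Normal n = (Loc-11→Loc-12) × (Loc-11→Loc-13) = (-2562.6, -4290.8, -8316).
So ∂z/∂easting = −n_x/n_z = −0.30815 and ∂z/∂northing = −n_y/n_z = −0.51597.
Intercept c from Loc-11: 119.6 + 93.68 + 17.54 = 230.82.
At (380, 45): z = −117.1 − 23.2 + 230.82 = 90.5 m.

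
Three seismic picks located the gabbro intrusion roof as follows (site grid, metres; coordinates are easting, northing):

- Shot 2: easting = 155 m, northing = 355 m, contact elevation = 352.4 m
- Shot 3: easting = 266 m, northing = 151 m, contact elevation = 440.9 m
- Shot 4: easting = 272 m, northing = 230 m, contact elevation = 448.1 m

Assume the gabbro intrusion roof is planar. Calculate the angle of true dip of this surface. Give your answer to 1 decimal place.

Let the plane be z = a·easting + b·northing + c.
Shot 3−Shot 2: 111a − 204b = 88.5;  Shot 4−Shot 2: 117a − 125b = 95.7.
Solving gives a = 0.84662, b = 0.02684.
Gradient magnitude |∇z| = √(a² + b²) = √(0.71677 + 0.00072) = 0.84705.
True dip = arctan(0.84705) = 40.3°, dipping toward W (azimuth ≈ 268°).

40.3°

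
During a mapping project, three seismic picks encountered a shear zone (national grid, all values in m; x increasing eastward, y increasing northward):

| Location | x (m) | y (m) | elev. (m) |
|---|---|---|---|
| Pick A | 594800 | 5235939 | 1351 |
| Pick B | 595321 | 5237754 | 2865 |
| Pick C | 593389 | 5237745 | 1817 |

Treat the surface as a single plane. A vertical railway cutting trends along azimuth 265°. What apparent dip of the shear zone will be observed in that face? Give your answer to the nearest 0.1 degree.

30.8°

Let the plane be z = a·x + b·y + c.
Pick B−Pick A: 521a + 1815b = 1514;  Pick C−Pick A: −1411a + 1806b = 466.
Solving gives a = 0.53928, b = 0.67936.
Unit vector along 265° is (sin 265°, cos 265°) = (-0.9962, -0.0872).
Slope in that direction = a·(-0.9962) + b·(-0.0872) = −0.59644.
Apparent dip = arctan|0.59644| = 30.8° (true dip is 40.9°, so apparent ≤ true as expected).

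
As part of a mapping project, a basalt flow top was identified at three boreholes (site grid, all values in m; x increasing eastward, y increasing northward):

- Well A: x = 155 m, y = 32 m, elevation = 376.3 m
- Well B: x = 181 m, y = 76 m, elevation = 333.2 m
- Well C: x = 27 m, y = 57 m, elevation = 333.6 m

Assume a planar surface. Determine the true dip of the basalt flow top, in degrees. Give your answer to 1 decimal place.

Let the plane be z = a·x + b·y + c.
Well B−Well A: 26a + 44b = −43.1;  Well C−Well A: −128a + 25b = −42.7.
Solving gives a = 0.12755, b = −1.05492.
Gradient magnitude |∇z| = √(a² + b²) = √(0.01627 + 1.11285) = 1.06260.
True dip = arctan(1.06260) = 46.7°, dipping toward N (azimuth ≈ 353°).

46.7°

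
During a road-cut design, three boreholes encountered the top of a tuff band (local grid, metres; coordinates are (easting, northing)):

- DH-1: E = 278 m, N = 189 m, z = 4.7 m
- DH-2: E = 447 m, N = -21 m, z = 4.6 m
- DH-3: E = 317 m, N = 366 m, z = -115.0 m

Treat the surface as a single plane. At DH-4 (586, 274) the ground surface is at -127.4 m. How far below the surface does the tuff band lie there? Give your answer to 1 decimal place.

Two edge vectors: DH-1→DH-2 = (169, -210, -0.1), DH-1→DH-3 = (39, 177, -119.7).
Normal n = (DH-1→DH-2) × (DH-1→DH-3) = (25154.7, 20225.4, 38103).
So ∂z/∂E = −n_x/n_z = −0.66018 and ∂z/∂N = −n_y/n_z = −0.53081.
Intercept c from DH-1: 4.7 + 183.53 + 100.32 = 288.55.
At (586, 274): z_contact = −386.86 − 145.44 + 288.55 = -243.75 m.
Depth below ground = -127.4 − (-243.75) = 116.4 m.

116.4 m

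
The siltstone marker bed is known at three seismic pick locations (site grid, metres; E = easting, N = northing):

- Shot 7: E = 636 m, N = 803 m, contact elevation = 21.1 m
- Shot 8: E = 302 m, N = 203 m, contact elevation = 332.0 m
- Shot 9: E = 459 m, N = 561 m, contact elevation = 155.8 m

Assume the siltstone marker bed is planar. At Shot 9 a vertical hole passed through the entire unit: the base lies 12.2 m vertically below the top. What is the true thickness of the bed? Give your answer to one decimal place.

11.1 m

Let the plane be z = a·E + b·N + c.
Shot 8−Shot 7: −334a − 600b = 310.9;  Shot 9−Shot 7: −177a − 242b = 134.7.
Solving gives a = −0.22001, b = −0.39569.
|∇z| = √(a²+b²) = 0.45275, so dip δ = arctan(0.45275) = 24.36°.
True thickness = vertical thickness × cos δ = 12.2 × cos 24.36° = 11.1 m.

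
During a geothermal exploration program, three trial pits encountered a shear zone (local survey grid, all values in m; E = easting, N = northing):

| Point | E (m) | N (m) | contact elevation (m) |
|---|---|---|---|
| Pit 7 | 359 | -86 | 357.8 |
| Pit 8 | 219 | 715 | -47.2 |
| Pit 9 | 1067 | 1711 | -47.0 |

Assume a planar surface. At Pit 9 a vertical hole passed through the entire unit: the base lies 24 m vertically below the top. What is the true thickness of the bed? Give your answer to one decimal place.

Let the plane be z = a·E + b·N + c.
Pit 8−Pit 7: −140a + 801b = −405;  Pit 9−Pit 7: 708a + 1797b = −404.8.
Solving gives a = 0.49291, b = −0.41947.
|∇z| = √(a²+b²) = 0.64723, so dip δ = arctan(0.64723) = 32.91°.
True thickness = vertical thickness × cos δ = 24 × cos 32.91° = 20.1 m.

20.1 m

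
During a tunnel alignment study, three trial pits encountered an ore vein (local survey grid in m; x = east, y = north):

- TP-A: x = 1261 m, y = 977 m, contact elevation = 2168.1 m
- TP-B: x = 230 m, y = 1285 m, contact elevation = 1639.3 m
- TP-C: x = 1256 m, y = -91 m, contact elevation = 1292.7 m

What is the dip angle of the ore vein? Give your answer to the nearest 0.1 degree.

48.1°

Two edge vectors: TP-A→TP-B = (-1031, 308, -528.8), TP-A→TP-C = (-5, -1068, -875.4).
Normal n = (TP-A→TP-B) × (TP-A→TP-C) = (-834381.6, -899893.4, 1102648).
So ∂z/∂x = −n_x/n_z = 0.75671 and ∂z/∂y = −n_y/n_z = 0.81612.
Gradient magnitude |∇z| = √(a² + b²) = √(0.57261 + 0.66605) = 1.11295.
True dip = arctan(1.11295) = 48.1°, dipping toward SW (azimuth ≈ 223°).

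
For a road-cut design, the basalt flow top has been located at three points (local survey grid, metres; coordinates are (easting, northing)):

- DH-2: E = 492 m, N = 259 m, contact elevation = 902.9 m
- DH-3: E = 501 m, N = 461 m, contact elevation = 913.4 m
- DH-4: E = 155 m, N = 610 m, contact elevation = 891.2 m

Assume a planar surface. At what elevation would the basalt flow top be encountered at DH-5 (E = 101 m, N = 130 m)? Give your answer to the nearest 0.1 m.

863.5 m

Two edge vectors: DH-2→DH-3 = (9, 202, 10.5), DH-2→DH-4 = (-337, 351, -11.7).
Normal n = (DH-2→DH-3) × (DH-2→DH-4) = (-6048.9, -3433.2, 71233).
So ∂z/∂E = −n_x/n_z = 0.08492 and ∂z/∂N = −n_y/n_z = 0.04820.
Intercept c from DH-2: 902.9 − 41.78 − 12.48 = 848.64.
At (101, 130): z = 8.6 + 6.3 + 848.64 = 863.5 m.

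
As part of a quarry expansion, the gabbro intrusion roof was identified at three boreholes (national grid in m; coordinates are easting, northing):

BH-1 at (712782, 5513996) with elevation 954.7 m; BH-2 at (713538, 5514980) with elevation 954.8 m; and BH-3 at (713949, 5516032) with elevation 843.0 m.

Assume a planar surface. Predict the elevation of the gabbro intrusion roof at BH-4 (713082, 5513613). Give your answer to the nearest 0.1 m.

Let the plane be z = a·easting + b·northing + c.
BH-2−BH-1: 756a + 984b = 0.1;  BH-3−BH-1: 1167a + 2036b = −111.7.
Solving gives a = 0.281708315, b = −0.216332811.
Then c = 954.7 − a·712782 − b·5513996 = 993016.34.
At (713082, 5513613): z = 200881.1 − 1192775.4 + 993016.34 = 1122.1 m.

1122.1 m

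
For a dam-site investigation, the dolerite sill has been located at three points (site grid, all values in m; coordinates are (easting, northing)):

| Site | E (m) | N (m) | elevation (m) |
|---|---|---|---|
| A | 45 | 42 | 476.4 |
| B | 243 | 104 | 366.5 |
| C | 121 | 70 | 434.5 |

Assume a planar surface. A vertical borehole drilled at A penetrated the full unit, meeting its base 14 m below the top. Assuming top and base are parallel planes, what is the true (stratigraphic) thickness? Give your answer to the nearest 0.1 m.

12.1 m

Let the plane be z = a·E + b·N + c.
B−A: 198a + 62b = −109.9;  C−A: 76a + 28b = −41.9.
Solving gives a = −0.57620, b = 0.06755.
|∇z| = √(a²+b²) = 0.58015, so dip δ = arctan(0.58015) = 30.12°.
True thickness = vertical thickness × cos δ = 14 × cos 30.12° = 12.1 m.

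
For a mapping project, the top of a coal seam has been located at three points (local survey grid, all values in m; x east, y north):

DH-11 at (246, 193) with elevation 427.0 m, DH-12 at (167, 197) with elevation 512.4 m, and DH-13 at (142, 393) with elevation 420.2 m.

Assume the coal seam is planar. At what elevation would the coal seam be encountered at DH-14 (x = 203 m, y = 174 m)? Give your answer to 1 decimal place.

486.4 m

Let the plane be z = a·x + b·y + c.
DH-12−DH-11: −79a + 4b = 85.4;  DH-13−DH-11: −104a + 200b = −6.8.
Solving gives a = −1.11201, b = −0.61225.
Then c = 427 − a·246 − b·193 = 818.72.
At (203, 174): z = −225.7 − 106.5 + 818.72 = 486.4 m.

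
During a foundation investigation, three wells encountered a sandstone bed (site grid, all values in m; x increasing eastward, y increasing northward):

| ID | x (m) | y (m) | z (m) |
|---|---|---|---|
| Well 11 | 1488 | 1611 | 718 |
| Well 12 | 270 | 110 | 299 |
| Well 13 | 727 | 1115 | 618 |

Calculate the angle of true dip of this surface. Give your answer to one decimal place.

20.9°

Let the plane be z = a·x + b·y + c.
Well 12−Well 11: −1218a − 1501b = −419;  Well 13−Well 11: −761a − 496b = −100.
Solving gives a = −0.10727, b = 0.36619.
Gradient magnitude |∇z| = √(a² + b²) = √(0.01151 + 0.13410) = 0.38158.
True dip = arctan(0.38158) = 20.9°, dipping toward SSE (azimuth ≈ 164°).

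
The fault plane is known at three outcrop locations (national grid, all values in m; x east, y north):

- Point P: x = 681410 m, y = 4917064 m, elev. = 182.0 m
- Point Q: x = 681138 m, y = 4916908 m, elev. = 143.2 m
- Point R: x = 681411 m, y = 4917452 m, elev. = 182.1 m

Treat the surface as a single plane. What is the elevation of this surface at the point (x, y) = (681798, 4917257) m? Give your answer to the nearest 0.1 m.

Two edge vectors: Point P→Point Q = (-272, -156, -38.8), Point P→Point R = (1, 388, 0.1).
Normal n = (Point P→Point Q) × (Point P→Point R) = (15038.8, -11.6, -105380).
So ∂z/∂x = −n_x/n_z = 0.142710192 and ∂z/∂y = −n_y/n_z = −0.000110078.
Intercept c from Point P: 182 − 97244.15 + 541.26 = −96520.89.
At (681798, 4917257): z = 97299.5 − 541.3 − 96520.89 = 237.4 m.

237.4 m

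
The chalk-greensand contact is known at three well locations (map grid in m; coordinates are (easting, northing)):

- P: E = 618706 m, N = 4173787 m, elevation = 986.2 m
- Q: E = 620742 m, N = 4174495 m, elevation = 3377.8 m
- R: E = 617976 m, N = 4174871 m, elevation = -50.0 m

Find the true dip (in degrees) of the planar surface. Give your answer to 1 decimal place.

Let the plane be z = a·E + b·N + c.
Q−P: 2036a + 708b = 2391.6;  R−P: −730a + 1084b = −1036.2.
Solving gives a = 1.22111, b = −0.13357.
Gradient magnitude |∇z| = √(a² + b²) = √(1.49110 + 0.01784) = 1.22839.
True dip = arctan(1.22839) = 50.9°, dipping toward W (azimuth ≈ 276°).

50.9°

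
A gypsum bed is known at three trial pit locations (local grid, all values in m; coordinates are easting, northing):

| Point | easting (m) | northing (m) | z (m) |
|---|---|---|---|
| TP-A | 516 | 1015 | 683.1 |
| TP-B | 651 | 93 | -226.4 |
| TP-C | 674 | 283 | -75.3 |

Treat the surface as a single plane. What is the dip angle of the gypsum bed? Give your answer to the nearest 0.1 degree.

48.6°

Let the plane be z = a·easting + b·northing + c.
TP-B−TP-A: 135a − 922b = −909.5;  TP-C−TP-A: 158a − 732b = −758.4.
Solving gives a = −0.71476, b = 0.88179.
Gradient magnitude |∇z| = √(a² + b²) = √(0.51088 + 0.77755) = 1.13509.
True dip = arctan(1.13509) = 48.6°, dipping toward SE (azimuth ≈ 141°).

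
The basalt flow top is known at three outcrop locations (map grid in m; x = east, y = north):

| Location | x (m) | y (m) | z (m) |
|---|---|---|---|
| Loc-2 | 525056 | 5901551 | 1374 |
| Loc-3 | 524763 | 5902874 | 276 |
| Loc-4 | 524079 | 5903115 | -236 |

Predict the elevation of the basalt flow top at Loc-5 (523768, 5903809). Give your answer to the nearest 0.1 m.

Let the plane be z = a·x + b·y + c.
Loc-3−Loc-2: −293a + 1323b = −1098;  Loc-4−Loc-2: −977a + 1564b = −1610.
Solving gives a = 0.494724440, b = −0.720367150.
Then c = 1374 − a·525056 − b·5901551 = 3992899.44.
At (523768, 5903809): z = 259120.8 − 4252910.1 + 3992899.44 = -889.8 m.

-889.8 m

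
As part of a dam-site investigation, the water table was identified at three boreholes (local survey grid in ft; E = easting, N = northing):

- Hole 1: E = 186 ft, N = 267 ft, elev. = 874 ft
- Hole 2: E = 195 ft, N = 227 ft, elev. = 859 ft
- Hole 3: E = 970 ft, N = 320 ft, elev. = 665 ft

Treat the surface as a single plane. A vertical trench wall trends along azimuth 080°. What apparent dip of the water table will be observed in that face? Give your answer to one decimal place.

Let the plane be z = a·E + b·N + c.
Hole 2−Hole 1: 9a − 40b = −15;  Hole 3−Hole 1: 784a + 53b = −209.
Solving gives a = −0.28756, b = 0.31030.
Unit vector along 080° is (sin 80°, cos 80°) = (0.9848, 0.1736).
Slope in that direction = a·(0.9848) + b·(0.1736) = −0.22931.
Apparent dip = arctan|0.22931| = 12.9° (true dip is 22.9°, so apparent ≤ true as expected).

12.9°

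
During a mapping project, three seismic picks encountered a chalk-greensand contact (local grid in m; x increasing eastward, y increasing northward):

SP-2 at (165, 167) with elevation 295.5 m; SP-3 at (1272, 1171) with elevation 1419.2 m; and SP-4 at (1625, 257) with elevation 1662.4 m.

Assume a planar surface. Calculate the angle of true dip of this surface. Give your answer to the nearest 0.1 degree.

43.1°

Two edge vectors: SP-2→SP-3 = (1107, 1004, 1123.7), SP-2→SP-4 = (1460, 90, 1366.9).
Normal n = (SP-2→SP-3) × (SP-2→SP-4) = (1271234.6, 127443.7, -1366210).
So ∂z/∂x = −n_x/n_z = 0.93048 and ∂z/∂y = −n_y/n_z = 0.09328.
Gradient magnitude |∇z| = √(a² + b²) = √(0.86580 + 0.00870) = 0.93515.
True dip = arctan(0.93515) = 43.1°, dipping toward W (azimuth ≈ 264°).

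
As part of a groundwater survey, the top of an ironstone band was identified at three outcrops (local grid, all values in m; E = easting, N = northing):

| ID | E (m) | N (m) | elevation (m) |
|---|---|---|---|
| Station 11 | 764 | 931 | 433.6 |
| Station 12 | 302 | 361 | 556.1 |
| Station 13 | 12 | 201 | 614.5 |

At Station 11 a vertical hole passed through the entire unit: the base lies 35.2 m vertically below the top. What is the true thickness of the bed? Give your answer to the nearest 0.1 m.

34.7 m

Let the plane be z = a·E + b·N + c.
Station 12−Station 11: −462a − 570b = 122.5;  Station 13−Station 11: −752a − 730b = 180.9.
Solving gives a = −0.14979, b = −0.09350.
|∇z| = √(a²+b²) = 0.17658, so dip δ = arctan(0.17658) = 10.01°.
True thickness = vertical thickness × cos δ = 35.2 × cos 10.01° = 34.7 m.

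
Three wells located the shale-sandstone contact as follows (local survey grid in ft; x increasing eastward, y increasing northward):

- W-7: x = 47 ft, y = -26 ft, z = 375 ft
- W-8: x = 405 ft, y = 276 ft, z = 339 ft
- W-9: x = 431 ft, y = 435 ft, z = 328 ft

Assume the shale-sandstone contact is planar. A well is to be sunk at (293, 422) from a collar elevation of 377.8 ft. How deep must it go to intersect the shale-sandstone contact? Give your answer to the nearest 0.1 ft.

42.2 ft

Two edge vectors: W-7→W-8 = (358, 302, -36), W-7→W-9 = (384, 461, -47).
Normal n = (W-7→W-8) × (W-7→W-9) = (2402, 3002, 49070).
So ∂z/∂x = −n_x/n_z = −0.04895 and ∂z/∂y = −n_y/n_z = −0.06118.
Intercept c from W-7: 375 + 2.30 − 1.59 = 375.71.
At (293, 422): z_contact = −14.34 − 25.82 + 375.71 = 335.55 ft.
Depth below ground = 377.8 − 335.55 = 42.2 ft.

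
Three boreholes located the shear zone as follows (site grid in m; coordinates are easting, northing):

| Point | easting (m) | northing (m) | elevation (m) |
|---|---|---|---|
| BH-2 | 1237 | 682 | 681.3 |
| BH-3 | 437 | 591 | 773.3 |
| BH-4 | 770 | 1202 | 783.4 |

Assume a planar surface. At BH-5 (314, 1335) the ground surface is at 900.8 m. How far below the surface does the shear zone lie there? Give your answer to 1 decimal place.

49.3 m

Let the plane be z = a·easting + b·northing + c.
BH-3−BH-2: −800a − 91b = 92;  BH-4−BH-2: −467a + 520b = 102.1.
Solving gives a = −0.124605, b = 0.084441.
Then c = 681.3 − a·1237 − b·682 = 777.85.
At (314, 1335): z_contact = −39.13 + 112.73 + 777.85 = 851.45 m.
Depth below ground = 900.8 − 851.45 = 49.3 m.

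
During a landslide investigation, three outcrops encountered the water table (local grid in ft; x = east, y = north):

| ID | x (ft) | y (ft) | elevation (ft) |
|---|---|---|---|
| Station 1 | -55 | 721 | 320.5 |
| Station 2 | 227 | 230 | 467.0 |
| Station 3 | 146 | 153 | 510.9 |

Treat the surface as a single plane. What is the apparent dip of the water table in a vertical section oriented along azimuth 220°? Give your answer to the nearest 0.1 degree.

Let the plane be z = a·x + b·y + c.
Station 2−Station 1: 282a − 491b = 146.5;  Station 3−Station 1: 201a − 568b = 190.4.
Solving gives a = −0.16710, b = −0.39434.
Unit vector along 220° is (sin 220°, cos 220°) = (-0.6428, -0.7660).
Slope in that direction = a·(-0.6428) + b·(-0.7660) = 0.40950.
Apparent dip = arctan|0.40950| = 22.3° (true dip is 23.2°, so apparent ≤ true as expected).

22.3°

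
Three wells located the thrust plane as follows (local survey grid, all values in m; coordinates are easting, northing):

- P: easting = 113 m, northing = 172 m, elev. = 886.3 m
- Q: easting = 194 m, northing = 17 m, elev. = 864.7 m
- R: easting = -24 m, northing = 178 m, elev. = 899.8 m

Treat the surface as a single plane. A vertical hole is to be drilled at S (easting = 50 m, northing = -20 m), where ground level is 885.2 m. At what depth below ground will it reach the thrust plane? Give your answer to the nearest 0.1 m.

Two edge vectors: P→Q = (81, -155, -21.6), P→R = (-137, 6, 13.5).
Normal n = (P→Q) × (P→R) = (-1962.9, 1865.7, -20749).
So ∂z/∂easting = −n_x/n_z = −0.09460 and ∂z/∂northing = −n_y/n_z = 0.08992.
Intercept c from P: 886.3 + 10.69 − 15.47 = 881.52.
At (50, -20): z_contact = −4.73 − 1.80 + 881.52 = 875.00 m.
Depth below ground = 885.2 − 875.00 = 10.2 m.

10.2 m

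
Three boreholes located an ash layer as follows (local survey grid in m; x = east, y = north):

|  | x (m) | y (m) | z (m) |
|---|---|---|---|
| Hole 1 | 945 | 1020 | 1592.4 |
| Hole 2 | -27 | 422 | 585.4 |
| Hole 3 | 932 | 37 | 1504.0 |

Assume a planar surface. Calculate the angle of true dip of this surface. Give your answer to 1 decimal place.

Two edge vectors: Hole 1→Hole 2 = (-972, -598, -1007), Hole 1→Hole 3 = (-13, -983, -88.4).
Normal n = (Hole 1→Hole 2) × (Hole 1→Hole 3) = (-937017.8, -72833.8, 947702).
So ∂z/∂x = −n_x/n_z = 0.98873 and ∂z/∂y = −n_y/n_z = 0.07685.
Gradient magnitude |∇z| = √(a² + b²) = √(0.97758 + 0.00591) = 0.99171.
True dip = arctan(0.99171) = 44.8°, dipping toward W (azimuth ≈ 266°).

44.8°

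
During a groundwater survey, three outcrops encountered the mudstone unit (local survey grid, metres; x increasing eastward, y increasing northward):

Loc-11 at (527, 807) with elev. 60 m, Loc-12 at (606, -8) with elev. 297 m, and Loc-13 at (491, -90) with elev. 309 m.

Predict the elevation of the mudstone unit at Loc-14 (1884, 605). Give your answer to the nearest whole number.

Let the plane be z = a·x + b·y + c.
Loc-12−Loc-11: 79a − 815b = 237;  Loc-13−Loc-11: −36a − 897b = 249.
Solving gives a = 0.09634, b = −0.28146.
Then c = 60 − a·527 − b·807 = 236.36.
At (1884, 605): z = 181.5 − 170.3 + 236.36 = 247.6 m.

248 m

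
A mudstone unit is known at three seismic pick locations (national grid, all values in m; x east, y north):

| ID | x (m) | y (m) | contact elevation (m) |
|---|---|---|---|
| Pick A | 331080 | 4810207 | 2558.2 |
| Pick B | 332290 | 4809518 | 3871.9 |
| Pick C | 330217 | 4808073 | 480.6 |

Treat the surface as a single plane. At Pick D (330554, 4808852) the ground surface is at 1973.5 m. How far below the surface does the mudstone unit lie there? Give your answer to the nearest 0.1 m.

705.2 m

Let the plane be z = a·x + b·y + c.
Pick B−Pick A: 1210a − 689b = 1313.7;  Pick C−Pick A: −863a − 2134b = −2077.6.
Solving gives a = 1.333093948, b = 0.434461070.
Then c = 2558.2 − a·331080 − b·4810207 = −2528650.22.
At (330554, 4808852): z_contact = 440659.54 + 2089258.98 − 2528650.22 = 1268.30 m.
Depth below ground = 1973.5 − 1268.30 = 705.2 m.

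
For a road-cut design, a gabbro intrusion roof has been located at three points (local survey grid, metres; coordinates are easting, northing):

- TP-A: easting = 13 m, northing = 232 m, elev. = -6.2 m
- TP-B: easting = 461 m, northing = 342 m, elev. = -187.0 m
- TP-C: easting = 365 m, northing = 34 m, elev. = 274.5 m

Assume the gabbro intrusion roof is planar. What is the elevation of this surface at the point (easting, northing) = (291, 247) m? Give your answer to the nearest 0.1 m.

-39.2 m

Two edge vectors: TP-A→TP-B = (448, 110, -180.8), TP-A→TP-C = (352, -198, 280.7).
Normal n = (TP-A→TP-B) × (TP-A→TP-C) = (-4921.4, -189395.2, -127424).
So ∂z/∂easting = −n_x/n_z = −0.03862 and ∂z/∂northing = −n_y/n_z = −1.48634.
Intercept c from TP-A: -6.2 + 0.50 + 344.83 = 339.13.
At (291, 247): z = −11.2 − 367.1 + 339.13 = -39.2 m.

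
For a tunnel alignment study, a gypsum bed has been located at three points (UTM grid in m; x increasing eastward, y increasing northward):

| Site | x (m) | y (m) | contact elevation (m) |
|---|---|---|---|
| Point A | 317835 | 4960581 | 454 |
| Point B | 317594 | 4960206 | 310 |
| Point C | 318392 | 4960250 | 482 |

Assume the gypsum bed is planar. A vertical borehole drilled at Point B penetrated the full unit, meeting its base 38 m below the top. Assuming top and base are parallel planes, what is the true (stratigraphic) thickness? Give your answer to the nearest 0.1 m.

Let the plane be z = a·x + b·y + c.
Point B−Point A: −241a − 375b = −144;  Point C−Point A: 557a − 331b = 28.
Solving gives a = 0.20151, b = 0.25450.
|∇z| = √(a²+b²) = 0.32461, so dip δ = arctan(0.32461) = 17.98°.
True thickness = vertical thickness × cos δ = 38 × cos 17.98° = 36.1 m.

36.1 m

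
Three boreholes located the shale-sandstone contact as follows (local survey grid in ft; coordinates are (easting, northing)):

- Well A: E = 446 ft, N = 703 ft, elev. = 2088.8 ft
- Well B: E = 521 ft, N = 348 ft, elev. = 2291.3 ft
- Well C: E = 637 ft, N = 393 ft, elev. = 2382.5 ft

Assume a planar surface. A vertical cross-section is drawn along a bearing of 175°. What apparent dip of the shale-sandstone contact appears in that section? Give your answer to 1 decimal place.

24.4°

Let the plane be z = a·E + b·N + c.
Well B−Well A: 75a − 355b = 202.5;  Well C−Well A: 191a − 310b = 293.7.
Solving gives a = 0.93117, b = −0.37370.
Unit vector along 175° is (sin 175°, cos 175°) = (0.0872, -0.9962).
Slope in that direction = a·(0.0872) + b·(-0.9962) = 0.45343.
Apparent dip = arctan|0.45343| = 24.4° (true dip is 45.1°, so apparent ≤ true as expected).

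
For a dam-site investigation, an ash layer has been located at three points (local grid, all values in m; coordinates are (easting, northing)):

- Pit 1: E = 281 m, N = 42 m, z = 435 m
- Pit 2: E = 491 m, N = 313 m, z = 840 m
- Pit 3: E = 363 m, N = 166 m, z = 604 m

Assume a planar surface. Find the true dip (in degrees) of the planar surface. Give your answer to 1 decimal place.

Let the plane be z = a·E + b·N + c.
Pit 2−Pit 1: 210a + 271b = 405;  Pit 3−Pit 1: 82a + 124b = 169.
Solving gives a = 1.15794, b = 0.59717.
Gradient magnitude |∇z| = √(a² + b²) = √(1.34082 + 0.35661) = 1.30285.
True dip = arctan(1.30285) = 52.5°, dipping toward WSW (azimuth ≈ 243°).

52.5°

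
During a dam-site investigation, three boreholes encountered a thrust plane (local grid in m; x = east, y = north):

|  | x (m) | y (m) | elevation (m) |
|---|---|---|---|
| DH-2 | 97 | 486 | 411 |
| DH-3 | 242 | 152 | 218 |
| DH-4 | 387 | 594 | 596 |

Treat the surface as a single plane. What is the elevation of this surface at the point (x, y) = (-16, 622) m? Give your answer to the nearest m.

Let the plane be z = a·x + b·y + c.
DH-3−DH-2: 145a − 334b = −193;  DH-4−DH-2: 290a + 108b = 185.
Solving gives a = 0.36390, b = 0.73582.
Then c = 411 − a·97 − b·486 = 18.09.
At (-16, 622): z = −5.8 + 457.7 + 18.09 = 470.0 m.

470 m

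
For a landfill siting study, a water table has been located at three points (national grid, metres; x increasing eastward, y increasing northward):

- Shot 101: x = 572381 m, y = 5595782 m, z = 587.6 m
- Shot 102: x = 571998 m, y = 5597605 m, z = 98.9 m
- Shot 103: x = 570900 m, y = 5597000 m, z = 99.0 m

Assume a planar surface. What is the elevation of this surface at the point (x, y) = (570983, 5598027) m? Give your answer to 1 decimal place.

Two edge vectors: Shot 101→Shot 102 = (-383, 1823, -488.7), Shot 101→Shot 103 = (-1481, 1218, -488.6).
Normal n = (Shot 101→Shot 102) × (Shot 101→Shot 103) = (-295481.2, 536630.9, 2233369).
So ∂z/∂x = −n_x/n_z = 0.132302902 and ∂z/∂y = −n_y/n_z = −0.240278655.
Intercept c from Shot 101: 587.6 − 75727.67 + 1344546.97 = 1269406.91.
At (570983, 5598027): z = 75542.7 − 1345086.4 + 1269406.91 = -136.8 m.

-136.8 m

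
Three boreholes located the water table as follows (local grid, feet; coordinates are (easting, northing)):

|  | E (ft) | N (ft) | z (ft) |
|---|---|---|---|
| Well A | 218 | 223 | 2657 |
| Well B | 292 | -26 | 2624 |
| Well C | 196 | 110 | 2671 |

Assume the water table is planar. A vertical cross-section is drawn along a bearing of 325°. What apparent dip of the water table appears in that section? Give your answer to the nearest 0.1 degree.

15.7°

Two edge vectors: Well A→Well B = (74, -249, -33), Well A→Well C = (-22, -113, 14).
Normal n = (Well A→Well B) × (Well A→Well C) = (-7215, -310, -13840).
So ∂z/∂E = −n_x/n_z = −0.52132 and ∂z/∂N = −n_y/n_z = −0.02240.
Unit vector along 325° is (sin 325°, cos 325°) = (-0.5736, 0.8192).
Slope in that direction = a·(-0.5736) + b·(0.8192) = 0.28067.
Apparent dip = arctan|0.28067| = 15.7° (true dip is 27.6°, so apparent ≤ true as expected).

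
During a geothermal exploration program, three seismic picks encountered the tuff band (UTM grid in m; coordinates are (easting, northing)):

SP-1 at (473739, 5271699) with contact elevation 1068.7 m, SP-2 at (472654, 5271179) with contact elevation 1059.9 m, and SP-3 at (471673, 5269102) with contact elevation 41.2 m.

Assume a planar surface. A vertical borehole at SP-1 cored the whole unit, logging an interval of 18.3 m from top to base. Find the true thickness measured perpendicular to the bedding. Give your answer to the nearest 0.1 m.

Let the plane be z = a·E + b·N + c.
SP-2−SP-1: −1085a − 520b = −8.8;  SP-3−SP-1: −2066a − 2597b = −1027.5.
Solving gives a = −0.29336, b = 0.62902.
|∇z| = √(a²+b²) = 0.69407, so dip δ = arctan(0.69407) = 34.76°.
True thickness = vertical thickness × cos δ = 18.3 × cos 34.76° = 15.0 m.

15.0 m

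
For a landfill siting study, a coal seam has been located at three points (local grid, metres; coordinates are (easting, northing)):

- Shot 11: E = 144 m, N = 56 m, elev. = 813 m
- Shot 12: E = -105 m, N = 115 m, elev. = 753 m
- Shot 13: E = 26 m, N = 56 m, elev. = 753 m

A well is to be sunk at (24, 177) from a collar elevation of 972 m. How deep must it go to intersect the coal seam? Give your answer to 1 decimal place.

Two edge vectors: Shot 11→Shot 12 = (-249, 59, -60), Shot 11→Shot 13 = (-118, 0, -60).
Normal n = (Shot 11→Shot 12) × (Shot 11→Shot 13) = (-3540, -7860, 6962).
So ∂z/∂E = −n_x/n_z = 0.50847 and ∂z/∂N = −n_y/n_z = 1.12899.
Intercept c from Shot 11: 813 − 73.22 − 63.22 = 676.56.
At (24, 177): z_contact = 12.20 + 199.83 + 676.56 = 888.59 m.
Depth below ground = 972 − 888.59 = 83.4 m.

83.4 m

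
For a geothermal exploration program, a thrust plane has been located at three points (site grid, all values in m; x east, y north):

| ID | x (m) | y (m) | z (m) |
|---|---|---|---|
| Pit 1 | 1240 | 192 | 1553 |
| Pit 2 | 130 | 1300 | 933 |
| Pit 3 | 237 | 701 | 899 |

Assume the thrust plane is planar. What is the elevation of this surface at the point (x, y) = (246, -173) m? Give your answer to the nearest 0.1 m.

Two edge vectors: Pit 1→Pit 2 = (-1110, 1108, -620), Pit 1→Pit 3 = (-1003, 509, -654).
Normal n = (Pit 1→Pit 2) × (Pit 1→Pit 3) = (-409052, -104080, 546334).
So ∂z/∂x = −n_x/n_z = 0.748721 and ∂z/∂y = −n_y/n_z = 0.190506.
Intercept c from Pit 1: 1553 − 928.41 − 36.58 = 588.01.
At (246, -173): z = 184.2 − 33.0 + 588.01 = 739.2 m.

739.2 m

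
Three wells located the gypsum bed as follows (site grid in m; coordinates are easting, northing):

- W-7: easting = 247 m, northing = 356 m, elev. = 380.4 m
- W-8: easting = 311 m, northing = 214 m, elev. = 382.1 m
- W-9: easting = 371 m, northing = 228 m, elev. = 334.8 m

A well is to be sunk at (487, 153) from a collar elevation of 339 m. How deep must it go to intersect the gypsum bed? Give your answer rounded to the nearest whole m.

Two edge vectors: W-7→W-8 = (64, -142, 1.7), W-7→W-9 = (124, -128, -45.6).
Normal n = (W-7→W-8) × (W-7→W-9) = (6692.8, 3129.2, 9416).
So ∂z/∂easting = −n_x/n_z = −0.71079 and ∂z/∂northing = −n_y/n_z = −0.33233.
Intercept c from W-7: 380.4 + 175.57 + 118.31 = 674.27.
At (487, 153): z_contact = −346.2 − 50.8 + 674.27 = 277.3 m.
Depth below ground = 339 − 277.3 = 62 m.

62 m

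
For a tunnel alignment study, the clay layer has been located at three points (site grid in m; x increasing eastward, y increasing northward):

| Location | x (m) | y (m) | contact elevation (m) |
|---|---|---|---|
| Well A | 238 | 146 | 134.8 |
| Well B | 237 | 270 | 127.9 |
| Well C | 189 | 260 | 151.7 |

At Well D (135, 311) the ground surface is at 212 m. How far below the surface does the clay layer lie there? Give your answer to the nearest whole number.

37 m

Let the plane be z = a·x + b·y + c.
Well B−Well A: −1a + 124b = −6.9;  Well C−Well A: −49a + 114b = 16.9.
Solving gives a = −0.48343, b = −0.05954.
Then c = 134.8 − a·238 − b·146 = 258.55.
At (135, 311): z_contact = −65.3 − 18.5 + 258.55 = 174.8 m.
Depth below ground = 212 − 174.8 = 37 m.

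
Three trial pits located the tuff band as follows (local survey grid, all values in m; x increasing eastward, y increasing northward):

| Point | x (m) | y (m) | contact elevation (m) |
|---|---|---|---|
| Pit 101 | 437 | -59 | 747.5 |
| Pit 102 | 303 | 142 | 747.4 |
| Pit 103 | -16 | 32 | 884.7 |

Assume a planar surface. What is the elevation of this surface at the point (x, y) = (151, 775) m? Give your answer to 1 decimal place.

Two edge vectors: Pit 101→Pit 102 = (-134, 201, -0.1), Pit 101→Pit 103 = (-453, 91, 137.2).
Normal n = (Pit 101→Pit 102) × (Pit 101→Pit 103) = (27586.3, 18430.1, 78859).
So ∂z/∂x = −n_x/n_z = −0.34982 and ∂z/∂y = −n_y/n_z = −0.23371.
Intercept c from Pit 101: 747.5 + 152.87 − 13.79 = 886.58.
At (151, 775): z = −52.8 − 181.1 + 886.58 = 652.6 m.

652.6 m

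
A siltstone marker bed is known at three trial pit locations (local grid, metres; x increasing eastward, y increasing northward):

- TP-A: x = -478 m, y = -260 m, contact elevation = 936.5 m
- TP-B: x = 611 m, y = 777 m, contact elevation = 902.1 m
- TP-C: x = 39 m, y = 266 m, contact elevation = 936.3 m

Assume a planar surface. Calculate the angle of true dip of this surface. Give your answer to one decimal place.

Two edge vectors: TP-A→TP-B = (1089, 1037, -34.4), TP-A→TP-C = (517, 526, -0.2).
Normal n = (TP-A→TP-B) × (TP-A→TP-C) = (17887, -17567, 36685).
So ∂z/∂x = −n_x/n_z = −0.48758 and ∂z/∂y = −n_y/n_z = 0.47886.
Gradient magnitude |∇z| = √(a² + b²) = √(0.23774 + 0.22931) = 0.68341.
True dip = arctan(0.68341) = 34.3°, dipping toward SE (azimuth ≈ 134°).

34.3°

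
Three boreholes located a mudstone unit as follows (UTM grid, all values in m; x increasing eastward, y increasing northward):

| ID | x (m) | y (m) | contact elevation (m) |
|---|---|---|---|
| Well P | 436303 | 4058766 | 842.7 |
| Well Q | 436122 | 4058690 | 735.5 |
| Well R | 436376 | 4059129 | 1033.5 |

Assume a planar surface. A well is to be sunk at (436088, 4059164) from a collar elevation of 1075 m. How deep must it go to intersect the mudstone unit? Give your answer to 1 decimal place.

Two edge vectors: Well P→Well Q = (-181, -76, -107.2), Well P→Well R = (73, 363, 190.8).
Normal n = (Well P→Well Q) × (Well P→Well R) = (24412.8, 26709.2, -60155).
So ∂z/∂x = −n_x/n_z = 0.405831602 and ∂z/∂y = −n_y/n_z = 0.444006317.
Intercept c from Well P: 842.7 − 177065.55 − 1802117.74 = −1978340.59.
At (436088, 4059164): z_contact = 176978.29 + 1802294.46 − 1978340.59 = 932.16 m.
Depth below ground = 1075 − 932.16 = 142.8 m.

142.8 m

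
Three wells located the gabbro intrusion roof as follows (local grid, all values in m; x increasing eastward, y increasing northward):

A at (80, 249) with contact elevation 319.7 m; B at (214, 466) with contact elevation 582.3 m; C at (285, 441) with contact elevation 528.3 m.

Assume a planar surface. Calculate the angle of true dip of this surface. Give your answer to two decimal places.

Two edge vectors: A→B = (134, 217, 262.6), A→C = (205, 192, 208.6).
Normal n = (A→B) × (A→C) = (-5153, 25880.6, -18757).
So ∂z/∂x = −n_x/n_z = −0.27472 and ∂z/∂y = −n_y/n_z = 1.37978.
Gradient magnitude |∇z| = √(a² + b²) = √(0.07547 + 1.90380) = 1.40687.
True dip = arctan(1.40687) = 54.59°, dipping toward SSE (azimuth ≈ 169°).

54.59°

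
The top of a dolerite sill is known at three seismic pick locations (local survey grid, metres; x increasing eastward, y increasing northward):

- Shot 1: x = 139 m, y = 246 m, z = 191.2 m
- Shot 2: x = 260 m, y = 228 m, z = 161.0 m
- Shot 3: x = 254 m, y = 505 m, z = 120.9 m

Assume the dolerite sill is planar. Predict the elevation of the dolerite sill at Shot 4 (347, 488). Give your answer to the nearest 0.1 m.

98.2 m

Let the plane be z = a·x + b·y + c.
Shot 2−Shot 1: 121a − 18b = −30.2;  Shot 3−Shot 1: 115a + 259b = −70.3.
Solving gives a = −0.27200, b = −0.15066.
Then c = 191.2 − a·139 − b·246 = 266.07.
At (347, 488): z = −94.4 − 73.5 + 266.07 = 98.2 m.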